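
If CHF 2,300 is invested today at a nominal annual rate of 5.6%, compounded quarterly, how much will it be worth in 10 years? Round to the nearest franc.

CHF 4,011

With 4 periods per year: i = 0.014, n = 40.
2,300 × (1+0.014)^40 = 2,300 × 1.743886 = 4,010.9388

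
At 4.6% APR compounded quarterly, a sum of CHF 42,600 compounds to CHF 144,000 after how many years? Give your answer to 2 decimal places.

26.63 years

Periodic rate i = 0.046/4 = 0.0115.
(1+i)^n = 144000/42600 = 3.38028, so n = ln 3.38028 / ln 1.0115 = 106.5173 quarters
= 106.5173/4 years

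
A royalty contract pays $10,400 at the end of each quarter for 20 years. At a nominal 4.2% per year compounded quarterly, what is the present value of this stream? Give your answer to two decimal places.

$561,000.47

With 4 periods per year: i = 0.0105, n = 80.
PV = PMT · [1 − (1+i)^(−n)] / i = 10400 · 53.942353 = 561,000.4747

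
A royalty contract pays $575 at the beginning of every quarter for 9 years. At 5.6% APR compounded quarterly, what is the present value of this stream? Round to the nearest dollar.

With 4 periods per year: i = 0.014, n = 36.
PV = 575 × [1 − (1+0.014)^(−36)] / 0.014 × (1+i) = 575 × 28.520583 = 16,399.3353
Payments are at the start of each period, so multiply by (1+i).

$16,399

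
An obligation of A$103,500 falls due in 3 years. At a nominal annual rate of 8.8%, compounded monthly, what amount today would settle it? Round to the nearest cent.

A$79,561.87

i = 0.088/12 = 0.00733333 per month; n = 3·12 = 36.
PV = FV·(1+i)^(−n) = 103,500 × 0.768714 = 79,561.8659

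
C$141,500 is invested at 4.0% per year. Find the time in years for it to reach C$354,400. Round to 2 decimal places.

n = ln(354400/141500) / ln(1+0.04) = ln(2.50459) / 0.039221 = 23.4092 years

23.41 years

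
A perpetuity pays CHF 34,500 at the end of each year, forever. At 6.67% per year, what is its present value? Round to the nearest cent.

PV = PMT / i = 34500 / 0.0667 = 517,241.3793

CHF 517,241.38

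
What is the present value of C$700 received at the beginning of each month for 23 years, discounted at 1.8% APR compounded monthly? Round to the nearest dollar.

C$158,341

Periodic rate i = 0.018/12 = 0.0015; n = 23 × 12 = 276 periods.
PV = PMT · [1 − (1+i)^(−n)] / i × (1+i) = 700 · 226.201448 = 158,341.0137
(Beginning-of-period payments → annuity-due factor ×(1+i).)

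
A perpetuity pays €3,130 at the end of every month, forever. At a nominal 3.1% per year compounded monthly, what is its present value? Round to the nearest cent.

€1,211,612.90

Periodic rate i = 0.031/12 = 0.00258333.
PV = C/r = 3130/0.00258333 = 1,211,612.9032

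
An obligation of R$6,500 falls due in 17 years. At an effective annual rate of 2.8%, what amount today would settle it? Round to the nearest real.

R$4,065

PV = 6,500 / (1 + 0.028)^17 = 6,500 / 1.599127 = 4,064.7179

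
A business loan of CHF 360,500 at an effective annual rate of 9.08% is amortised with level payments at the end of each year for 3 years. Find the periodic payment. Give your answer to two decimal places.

CHF 142,620.34

Annuity-PV factor = 2.527690; PMT = 360500 / 2.527690 = 142,620.3398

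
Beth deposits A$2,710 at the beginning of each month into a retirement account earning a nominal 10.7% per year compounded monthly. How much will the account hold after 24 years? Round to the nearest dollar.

A$3,646,552

With 12 periods per year: i = 0.00891667, n = 288.
Accumulation factor s(288|0.00891667) × (1+i) = 1345.591226; FV = 2710 × 1345.591226 = 3,646,552.2215
Payments are at the start of each period, so multiply by (1+i).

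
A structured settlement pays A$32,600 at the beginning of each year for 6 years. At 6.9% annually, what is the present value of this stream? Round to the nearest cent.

A$166,625.10

PV = PMT · [1 − (1+i)^(−n)] / i × (1+i) = 32600 · 5.111199 = 166,625.0953
Payments are at the start of each period, so multiply by (1+i).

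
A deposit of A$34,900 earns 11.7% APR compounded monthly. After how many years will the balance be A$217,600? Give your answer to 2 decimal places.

15.72 years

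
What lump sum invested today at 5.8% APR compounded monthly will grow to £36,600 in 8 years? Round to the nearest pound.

£23,038

With 12 periods per year: i = 0.00483333, n = 96.
PV = FV·(1+i)^(−n) = 36,600 × 0.629467 = 23,038.4826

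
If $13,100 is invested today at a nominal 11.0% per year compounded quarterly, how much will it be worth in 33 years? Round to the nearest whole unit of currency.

i = 0.11/4 = 0.0275 per quarter; n = 33·4 = 132.
13,100 × (1+0.0275)^132 = 13,100 × 35.908861 = 470,406.0818

$470,406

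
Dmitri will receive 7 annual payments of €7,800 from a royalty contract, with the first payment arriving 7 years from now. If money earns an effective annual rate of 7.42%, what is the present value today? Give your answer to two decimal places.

€26,963.83

PV at t=6 (ordinary 7-year annuity): 7800 × a(7|0.0742) = 7800 × 5.311264 = 41,427.8603
PV₀ = 41,427.8603 / (1+0.0742)^6 = 41,427.8603 / 1.536423 = 26,963.8321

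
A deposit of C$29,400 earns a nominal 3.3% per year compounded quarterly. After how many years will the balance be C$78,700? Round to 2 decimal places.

Periodic rate i = 0.033/4 = 0.00825.
(1+i)^n = 78700/29400 = 2.67687, so n = ln 2.67687 / ln 1.00825 = 119.8430 quarters
= 119.8430/4 years

29.96 years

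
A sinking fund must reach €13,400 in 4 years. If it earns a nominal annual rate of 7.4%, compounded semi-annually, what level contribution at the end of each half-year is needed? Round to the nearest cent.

Periodic rate i = 0.074/2 = 0.037; n = 4 × 2 = 8 periods.
FV-annuity factor = 9.116317; PMT = 13400 / 9.116317 = 1,469.8919

€1,469.89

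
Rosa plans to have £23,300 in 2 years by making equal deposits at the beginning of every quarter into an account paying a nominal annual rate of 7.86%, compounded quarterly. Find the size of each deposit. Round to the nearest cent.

i = 0.0786/4 = 0.01965 per quarter; n = 2·4 = 8.
PMT = 23300 / ( [(1+0.01965)^8 − 1] / 0.01965 × (1+i) ) = 23300 / 8.740809 = 2,665.6571

£2,665.66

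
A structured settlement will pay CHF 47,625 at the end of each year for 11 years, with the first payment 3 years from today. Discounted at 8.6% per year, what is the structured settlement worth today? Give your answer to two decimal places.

CHF 280,070.99

PV at t=2 (ordinary 11-year annuity): 47625 × a(11|0.086) = 47625 × 6.935740 = 330,314.6112
PV₀ = 330,314.6112 / (1+0.086)^2 = 330,314.6112 / 1.179396 = 280,070.9949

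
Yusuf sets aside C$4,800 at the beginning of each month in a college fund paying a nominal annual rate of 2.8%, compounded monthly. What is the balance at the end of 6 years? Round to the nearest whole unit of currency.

C$376,728

With 12 periods per year: i = 0.00233333, n = 72.
FV = PMT · [(1+i)^n − 1] / i × (1+i) = 4800 · 78.484907 = 376,727.5538
(Beginning-of-period payments → annuity-due factor ×(1+i).)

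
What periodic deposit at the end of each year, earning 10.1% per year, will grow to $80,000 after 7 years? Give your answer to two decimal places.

FV-annuity factor = 9.516355; PMT = 80000 / 9.516355 = 8,406.5797

$8,406.58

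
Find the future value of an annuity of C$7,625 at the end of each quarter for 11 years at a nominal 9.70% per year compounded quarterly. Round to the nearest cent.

C$587,950.00

i = 0.097/4 = 0.02425 per quarter; n = 11·4 = 44.
Accumulation factor s(44|0.02425) = 77.108197; FV = 7625 × 77.108197 = 587,950.0011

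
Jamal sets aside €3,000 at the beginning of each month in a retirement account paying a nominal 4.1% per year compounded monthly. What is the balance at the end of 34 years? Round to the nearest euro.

i = 0.041/12 = 0.00341667 per month; n = 34·12 = 408.
FV = PMT · [(1+i)^n − 1] / i × (1+i) = 3000 · 887.326383 = 2,661,979.1484
(annuity-due: payments at period start, so ×(1+i).)

€2,661,979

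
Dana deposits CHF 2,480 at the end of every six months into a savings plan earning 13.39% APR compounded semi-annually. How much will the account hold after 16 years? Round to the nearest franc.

Periodic rate i = 0.1339/2 = 0.06695; n = 16 × 2 = 32 periods.
FV = PMT · [(1+i)^n − 1] / i = 2480 · 103.875283 = 257,610.7026

CHF 257,611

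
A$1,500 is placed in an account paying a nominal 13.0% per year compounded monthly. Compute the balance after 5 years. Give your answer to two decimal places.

A$2,863.28

With 12 periods per year: i = 0.0108333, n = 60.
1,500 × (1+0.0108333)^60 = 1,500 × 1.908857 = 2,863.2848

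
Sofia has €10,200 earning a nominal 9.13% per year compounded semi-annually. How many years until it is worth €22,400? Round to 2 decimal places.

8.81 years

Periodic rate i = 0.0913/2 = 0.04565.
n = ln(22400/10200) / ln(1+0.04565) = ln(2.19608) / 0.044639 = 17.6231 half-years
= 17.6231/2 years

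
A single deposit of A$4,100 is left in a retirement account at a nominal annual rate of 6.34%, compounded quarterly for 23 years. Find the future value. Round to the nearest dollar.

A$17,422

Periodic rate i = 0.0634/4 = 0.01585; n = 23 × 4 = 92 periods.
FV = PV·(1+i)^n = 4,100 × 4.249343 = 17,422.3073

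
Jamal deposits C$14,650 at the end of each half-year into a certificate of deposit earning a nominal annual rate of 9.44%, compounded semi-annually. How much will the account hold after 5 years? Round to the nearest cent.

With 2 periods per year: i = 0.0472, n = 10.
FV = PMT · [(1+i)^n − 1] / i = 14650 · 12.414724 = 181,875.7131

C$181,875.71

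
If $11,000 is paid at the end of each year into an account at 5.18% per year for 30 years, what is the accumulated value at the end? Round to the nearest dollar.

$753,825

FV = PMT · [(1+i)^n − 1] / i = 11000 · 68.529501 = 753,824.5127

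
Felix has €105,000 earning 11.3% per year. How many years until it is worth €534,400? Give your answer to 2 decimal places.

15.20 years

n = ln(534400/105000) / ln(1+0.113) = ln(5.08952) / 0.107059 = 15.1989 years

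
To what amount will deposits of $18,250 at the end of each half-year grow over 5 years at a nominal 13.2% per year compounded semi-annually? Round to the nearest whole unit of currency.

$247,436

Periodic rate i = 0.132/2 = 0.066; n = 5 × 2 = 10 periods.
FV = 18250 × [(1+0.066)^10 − 1] / 0.066 = 18250 × 13.558149 = 247,436.2184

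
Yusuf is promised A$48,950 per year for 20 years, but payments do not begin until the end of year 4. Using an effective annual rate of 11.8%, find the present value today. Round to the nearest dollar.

A$264,962

Value one period before first payment (t=3): 48950 × [1 − (1+0.118)^(−20)] / 0.118 = 48950 × 7.564072 = 370,261.3311
PV₀ = 370,261.3311 / (1+0.118)^3 = 370,261.3311 / 1.397415 = 264,961.6060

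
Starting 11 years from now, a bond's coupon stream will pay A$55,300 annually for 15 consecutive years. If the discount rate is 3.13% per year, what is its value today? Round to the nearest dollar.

Value one period before first payment (t=10): 55300 × [1 − (1+0.0313)^(−15)] / 0.0313 = 55300 × 11.826453 = 654,002.8584
Discount back 10 years: 654,002.8584 × (1+0.0313)^(−10) = 654,002.8584 × 0.734767 = 480,539.9170

A$480,540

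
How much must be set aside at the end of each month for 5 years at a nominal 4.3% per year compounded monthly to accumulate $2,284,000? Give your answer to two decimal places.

Periodic rate i = 0.043/12 = 0.00358333; n = 5 × 12 = 60 periods.
FV-annuity factor = 66.805262; PMT = 2.284e+06 / 66.805262 = 34,188.9238

$34,188.92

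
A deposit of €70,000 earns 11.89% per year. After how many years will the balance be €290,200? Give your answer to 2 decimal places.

n = ln(290200/70000) / ln(1+0.1189) = ln(4.14571) / 0.112346 = 12.6580 years

12.66 years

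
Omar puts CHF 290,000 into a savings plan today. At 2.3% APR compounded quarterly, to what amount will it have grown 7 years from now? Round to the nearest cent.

CHF 340,501.60

With 4 periods per year: i = 0.00575, n = 28.
FV = PV·(1+i)^n = 290,000 × 1.174143 = 340,501.5967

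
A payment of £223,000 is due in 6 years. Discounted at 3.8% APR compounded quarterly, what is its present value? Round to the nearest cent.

i = 0.038/4 = 0.0095 per quarter; n = 6·4 = 24.
PV = 223,000 / (1 + 0.0095)^24 = 223,000 / 1.254734 = 177,726.8749

£177,726.87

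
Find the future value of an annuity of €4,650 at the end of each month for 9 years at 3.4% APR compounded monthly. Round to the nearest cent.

€586,548.03

Periodic rate i = 0.034/12 = 0.00283333; n = 9 × 12 = 108 periods.
Accumulation factor s(108|0.00283333) = 126.139362; FV = 4650 × 126.139362 = 586,548.0315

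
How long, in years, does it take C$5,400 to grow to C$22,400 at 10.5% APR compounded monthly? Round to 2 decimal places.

13.61 years

Periodic rate i = 0.105/12 = 0.00875.
(1+i)^n = 22400/5400 = 4.14815, so n = ln 4.14815 / ln 1.00875 = 163.3002 months
= 163.3002/12 years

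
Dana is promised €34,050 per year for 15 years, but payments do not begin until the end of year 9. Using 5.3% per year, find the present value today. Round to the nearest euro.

€229,145

Value one period before first payment (t=8): 34050 × [1 − (1+0.053)^(−15)] / 0.053 = 34050 × 10.172344 = 346,368.3260
PV₀ = 346,368.3260 / (1+0.053)^8 = 346,368.3260 / 1.511565 = 229,145.4305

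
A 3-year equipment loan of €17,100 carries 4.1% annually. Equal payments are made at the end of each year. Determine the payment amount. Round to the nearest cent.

€6,173.66

Annuity-PV factor = 2.769832; PMT = 17100 / 2.769832 = 6,173.6586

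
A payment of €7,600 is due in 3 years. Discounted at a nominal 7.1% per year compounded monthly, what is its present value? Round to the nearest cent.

€6,145.84

Periodic rate i = 0.071/12 = 0.00591667; n = 3 × 12 = 36 periods.
PV = 7,600 / (1 + 0.00591667)^36 = 7,600 / 1.236608 = 6,145.8429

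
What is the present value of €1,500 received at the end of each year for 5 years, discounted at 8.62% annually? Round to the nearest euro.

€5,892

Annuity factor a(5|0.0862) = 3.928307; PV = 1500 × 3.928307 = 5,892.4607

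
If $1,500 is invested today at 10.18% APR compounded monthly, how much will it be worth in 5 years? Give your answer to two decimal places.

Periodic rate i = 0.1018/12 = 0.00848333; n = 5 × 12 = 60 periods.
FV = 1,500 × (1 + 0.00848333)^60 = 2,490.0885

$2,490.09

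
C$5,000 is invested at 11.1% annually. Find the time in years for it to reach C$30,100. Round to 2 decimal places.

n = ln(30100/5000) / ln(1+0.111) = ln(6.02000) / 0.105261 = 17.0538 years

17.05 years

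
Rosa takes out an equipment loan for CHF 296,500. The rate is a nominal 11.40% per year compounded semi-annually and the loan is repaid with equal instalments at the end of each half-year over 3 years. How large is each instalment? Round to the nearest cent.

CHF 59,729.86

Periodic rate i = 0.114/2 = 0.057; n = 3 × 2 = 6 periods.
Annuity-PV factor = 4.964017; PMT = 296500 / 4.964017 = 59,729.8559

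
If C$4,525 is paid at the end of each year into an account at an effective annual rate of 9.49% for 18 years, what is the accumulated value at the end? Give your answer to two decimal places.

FV = 4525 × [(1+0.0949)^18 − 1] / 0.0949 = 4525 × 43.348350 = 196,151.2819

C$196,151.28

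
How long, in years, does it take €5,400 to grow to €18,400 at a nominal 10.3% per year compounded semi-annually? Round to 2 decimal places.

Periodic rate i = 0.103/2 = 0.0515.
n = ln(18400/5400) / ln(1+0.0515) = ln(3.40741) / 0.050218 = 24.4127 half-years
= 24.4127/2 years

12.21 years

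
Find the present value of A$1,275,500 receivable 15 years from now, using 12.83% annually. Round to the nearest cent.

A$208,598.72

PV = FV·(1+i)^(−n) = 1,275,500 × 0.163543 = 208,598.7208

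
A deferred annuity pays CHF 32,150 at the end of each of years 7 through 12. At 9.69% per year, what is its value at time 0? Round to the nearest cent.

PV at t=6 (ordinary 6-year annuity): 32150 × a(6|0.0969) = 32150 × 4.395113 = 141,302.8900
PV₀ = 141,302.8900 / (1+0.0969)^6 = 141,302.8900 / 1.741816 = 81,123.9008

CHF 81,123.90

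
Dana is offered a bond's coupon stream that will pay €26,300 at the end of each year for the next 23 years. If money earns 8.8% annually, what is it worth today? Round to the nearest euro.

Annuity factor a(23|0.088) = 9.730386; PV = 26300 × 9.730386 = 255,909.1547

€255,909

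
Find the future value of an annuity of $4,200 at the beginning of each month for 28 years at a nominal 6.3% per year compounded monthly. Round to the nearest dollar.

Periodic rate i = 0.063/12 = 0.00525; n = 28 × 12 = 336 periods.
FV = PMT · [(1+i)^n − 1] / i × (1+i) = 4200 · 920.783645 = 3,867,291.3084
(Beginning-of-period payments → annuity-due factor ×(1+i).)

$3,867,291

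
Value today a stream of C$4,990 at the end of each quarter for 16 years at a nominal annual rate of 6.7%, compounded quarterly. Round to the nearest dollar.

C$195,019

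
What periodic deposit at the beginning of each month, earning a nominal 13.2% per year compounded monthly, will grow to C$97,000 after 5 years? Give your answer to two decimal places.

C$1,137.48

Periodic rate i = 0.132/12 = 0.011; n = 5 × 12 = 60 periods.
PMT = 97000 / ( [(1+0.011)^60 − 1] / 0.011 × (1+i) ) = 97000 / 85.276257 = 1,137.4796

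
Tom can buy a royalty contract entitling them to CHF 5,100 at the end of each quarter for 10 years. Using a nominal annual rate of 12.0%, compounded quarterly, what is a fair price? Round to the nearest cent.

CHF 117,885.34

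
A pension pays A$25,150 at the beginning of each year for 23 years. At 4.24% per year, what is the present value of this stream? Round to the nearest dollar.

A$380,399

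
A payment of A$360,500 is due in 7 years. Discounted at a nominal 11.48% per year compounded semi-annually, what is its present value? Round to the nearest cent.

A$165,026.99

Periodic rate i = 0.1148/2 = 0.0574; n = 7 × 2 = 14 periods.
Discount factor = (1+0.0574)^(−14) = 0.457773; PV = 360,500 × 0.457773 = 165,026.9921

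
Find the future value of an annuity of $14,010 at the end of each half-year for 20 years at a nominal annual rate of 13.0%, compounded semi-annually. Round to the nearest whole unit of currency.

With 2 periods per year: i = 0.065, n = 40.
FV = 14010 × [(1+0.065)^40 − 1] / 0.065 = 14010 × 175.631916 = 2,460,603.1418

$2,460,603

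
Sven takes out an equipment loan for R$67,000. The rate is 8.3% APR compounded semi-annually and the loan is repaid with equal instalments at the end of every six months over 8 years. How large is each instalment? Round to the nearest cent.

R$5,813.75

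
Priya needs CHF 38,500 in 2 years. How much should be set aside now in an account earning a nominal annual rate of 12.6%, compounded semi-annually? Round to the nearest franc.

CHF 30,153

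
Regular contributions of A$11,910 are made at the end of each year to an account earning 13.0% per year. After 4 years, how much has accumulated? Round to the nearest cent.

A$57,761.08

Accumulation factor s(4|0.13) = 4.849797; FV = 11910 × 4.849797 = 57,761.0823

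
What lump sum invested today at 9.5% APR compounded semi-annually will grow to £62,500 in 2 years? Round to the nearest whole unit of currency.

Periodic rate i = 0.095/2 = 0.0475; n = 2 × 2 = 4 periods.
PV = 62,500 / (1 + 0.0475)^4 = 62,500 / 1.203971 = 51,911.5374

£51,912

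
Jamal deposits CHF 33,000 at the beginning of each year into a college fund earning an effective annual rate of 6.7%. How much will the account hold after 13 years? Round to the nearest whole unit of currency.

Accumulation factor s(13|0.067) × (1+i) = 21.076786; FV = 33000 × 21.076786 = 695,533.9455
(Beginning-of-period payments → annuity-due factor ×(1+i).)

CHF 695,534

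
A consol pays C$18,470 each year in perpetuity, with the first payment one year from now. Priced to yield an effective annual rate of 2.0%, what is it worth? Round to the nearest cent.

C$923,500.00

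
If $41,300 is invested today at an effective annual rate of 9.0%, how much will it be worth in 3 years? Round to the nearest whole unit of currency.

$53,485

FV = 41,300 × (1 + 0.09)^3 = 53,484.6977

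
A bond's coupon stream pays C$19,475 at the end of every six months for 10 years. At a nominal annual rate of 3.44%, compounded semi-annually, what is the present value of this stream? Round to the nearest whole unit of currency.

With 2 periods per year: i = 0.0172, n = 20.
Annuity factor a(20|0.0172) = 16.802005; PV = 19475 × 16.802005 = 327,219.0453

C$327,219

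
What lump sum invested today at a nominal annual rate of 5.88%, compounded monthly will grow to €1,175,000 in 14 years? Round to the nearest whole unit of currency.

€516,892

With 12 periods per year: i = 0.0049, n = 168.
Discount factor = (1+0.0049)^(−168) = 0.439908; PV = 1,175,000 × 0.439908 = 516,891.8693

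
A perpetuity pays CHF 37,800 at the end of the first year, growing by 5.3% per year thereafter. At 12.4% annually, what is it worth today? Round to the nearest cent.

PV = D₁/(r − g) = 37800/(0.124 − 0.053) = 532,394.3662

CHF 532,394.37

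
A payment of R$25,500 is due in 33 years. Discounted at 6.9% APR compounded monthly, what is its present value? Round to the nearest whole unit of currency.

i = 0.069/12 = 0.00575 per month; n = 33·12 = 396.
PV = 25,500 / (1 + 0.00575)^396 = 25,500 / 9.684035 = 2,633.2000

R$2,633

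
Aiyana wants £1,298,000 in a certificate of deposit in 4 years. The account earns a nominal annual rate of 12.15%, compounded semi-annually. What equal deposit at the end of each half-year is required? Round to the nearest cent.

£130,792.03

i = 0.1215/2 = 0.06075 per half-year; n = 4·2 = 8.
PMT = 1.298e+06 / ( [(1+0.06075)^8 − 1] / 0.06075 ) = 1.298e+06 / 9.924152 = 130,792.0324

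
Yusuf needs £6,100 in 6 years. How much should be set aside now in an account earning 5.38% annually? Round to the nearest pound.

PV = FV·(1+i)^(−n) = 6,100 × 0.730215 = 4,454.3124

£4,454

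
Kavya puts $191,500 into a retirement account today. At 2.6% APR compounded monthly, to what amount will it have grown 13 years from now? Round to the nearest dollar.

$268,412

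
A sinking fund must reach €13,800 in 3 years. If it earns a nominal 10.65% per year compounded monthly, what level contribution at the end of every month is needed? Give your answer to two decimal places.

€327.04

Periodic rate i = 0.1065/12 = 0.008875; n = 3 × 12 = 36 periods.
FV-annuity factor = 42.197264; PMT = 13800 / 42.197264 = 327.0354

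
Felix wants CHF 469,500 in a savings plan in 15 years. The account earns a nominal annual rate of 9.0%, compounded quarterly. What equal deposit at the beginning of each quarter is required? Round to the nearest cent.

CHF 3,689.57

Periodic rate i = 0.09/4 = 0.0225; n = 15 × 4 = 60 periods.
PMT = 469500 / ( [(1+0.0225)^60 − 1] / 0.0225 × (1+i) ) = 469500 / 127.250570 = 3,689.5709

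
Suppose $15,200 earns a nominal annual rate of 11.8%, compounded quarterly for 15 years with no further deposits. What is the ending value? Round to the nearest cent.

$86,981.05

With 4 periods per year: i = 0.0295, n = 60.
15,200 × (1+0.0295)^60 = 15,200 × 5.722437 = 86,981.0498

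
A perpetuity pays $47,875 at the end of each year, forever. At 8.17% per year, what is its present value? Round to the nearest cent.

$585,985.31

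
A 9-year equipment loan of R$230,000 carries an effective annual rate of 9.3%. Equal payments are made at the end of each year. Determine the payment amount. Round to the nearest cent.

R$38,832.88

PMT = 230000 / ( [1 − (1+0.093)^(−9)] / 0.093 ) = 230000 / 5.922816 = 38,832.8764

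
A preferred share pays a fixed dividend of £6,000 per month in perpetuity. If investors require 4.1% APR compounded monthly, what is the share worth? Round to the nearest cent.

Periodic rate i = 0.041/12 = 0.00341667.
PV = C/r = 6000/0.00341667 = 1,756,097.5610

£1,756,097.56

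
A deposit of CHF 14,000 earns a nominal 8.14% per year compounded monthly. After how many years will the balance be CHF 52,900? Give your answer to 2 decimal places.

16.39 years

Periodic rate i = 0.0814/12 = 0.00678333.
(1+i)^n = 52900/14000 = 3.77857, so n = ln 3.77857 / ln 1.00678 = 196.6363 months
= 196.6363/12 years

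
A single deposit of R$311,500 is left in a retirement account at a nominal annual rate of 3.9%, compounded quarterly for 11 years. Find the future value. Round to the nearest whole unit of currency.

R$477,384

i = 0.039/4 = 0.00975 per quarter; n = 11·4 = 44.
FV = PV·(1+i)^n = 311,500 × 1.532533 = 477,384.1241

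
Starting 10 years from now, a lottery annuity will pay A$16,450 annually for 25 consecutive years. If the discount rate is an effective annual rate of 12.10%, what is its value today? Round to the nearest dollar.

A$45,835

PV at t=9 (ordinary 25-year annuity): 16450 × a(25|0.121) = 16450 × 7.789046 = 128,129.8106
Discount back 9 years: 128,129.8106 × (1+0.121)^(−9) = 128,129.8106 × 0.357725 = 45,835.2570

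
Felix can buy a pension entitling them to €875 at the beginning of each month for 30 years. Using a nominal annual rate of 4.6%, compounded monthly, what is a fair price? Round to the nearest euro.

€171,338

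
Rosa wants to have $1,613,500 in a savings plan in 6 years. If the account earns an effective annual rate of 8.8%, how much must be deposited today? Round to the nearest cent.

$972,737.36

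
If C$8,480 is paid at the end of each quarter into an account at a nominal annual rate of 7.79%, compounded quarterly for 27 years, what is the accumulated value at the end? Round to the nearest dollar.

Periodic rate i = 0.0779/4 = 0.019475; n = 27 × 4 = 108 periods.
Accumulation factor s(108|0.019475) = 360.933008; FV = 8480 × 360.933008 = 3,060,711.9098

C$3,060,712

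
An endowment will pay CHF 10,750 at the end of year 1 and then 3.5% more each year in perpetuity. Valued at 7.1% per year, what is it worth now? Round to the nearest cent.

CHF 298,611.11

PV = PMT / (i − g) = 10750 / (0.071 − 0.035) = 10750 / 0.036000 = 298,611.1111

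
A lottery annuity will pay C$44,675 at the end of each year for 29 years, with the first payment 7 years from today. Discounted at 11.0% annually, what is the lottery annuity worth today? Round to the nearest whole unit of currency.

PV at t=6 (ordinary 29-year annuity): 44675 × a(29|0.11) = 44675 × 8.650110 = 386,443.6534
PV₀ = 386,443.6534 / (1+0.11)^6 = 386,443.6534 / 1.870415 = 206,608.5579

C$206,609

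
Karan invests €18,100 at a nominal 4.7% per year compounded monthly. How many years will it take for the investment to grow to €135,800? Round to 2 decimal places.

Periodic rate i = 0.047/12 = 0.00391667.
(1+i)^n = 135800/18100 = 7.50276, so n = ln 7.50276 / ln 1.00392 = 515.5443 months
= 515.5443/12 years

42.96 years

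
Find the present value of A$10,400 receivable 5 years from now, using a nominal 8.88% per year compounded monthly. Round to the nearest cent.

With 12 periods per year: i = 0.0074, n = 60.
Discount factor = (1+0.0074)^(−60) = 0.642515; PV = 10,400 × 0.642515 = 6,682.1550

A$6,682.16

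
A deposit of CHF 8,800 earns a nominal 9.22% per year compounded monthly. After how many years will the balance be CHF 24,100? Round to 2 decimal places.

Periodic rate i = 0.0922/12 = 0.00768333.
(1+i)^n = 24100/8800 = 2.73864, so n = ln 2.73864 / ln 1.00768 = 131.6259 months
= 131.6259/12 years

10.97 years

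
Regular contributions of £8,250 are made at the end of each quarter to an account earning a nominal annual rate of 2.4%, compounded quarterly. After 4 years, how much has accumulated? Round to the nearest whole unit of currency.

£138,110

i = 0.024/4 = 0.006 per quarter; n = 4·4 = 16.
FV = PMT · [(1+i)^n − 1] / i = 8250 · 16.740559 = 138,109.6105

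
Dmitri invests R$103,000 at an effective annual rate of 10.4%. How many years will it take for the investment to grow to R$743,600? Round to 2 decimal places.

(1+i)^n = 743600/103000 = 7.21942, so n = ln 7.21942 / ln 1.104 = 19.9795 years

19.98 years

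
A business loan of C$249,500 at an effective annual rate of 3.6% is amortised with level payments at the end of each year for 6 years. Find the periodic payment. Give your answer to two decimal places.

Annuity-PV factor = 5.311094; PMT = 249500 / 5.311094 = 46,977.1361

C$46,977.14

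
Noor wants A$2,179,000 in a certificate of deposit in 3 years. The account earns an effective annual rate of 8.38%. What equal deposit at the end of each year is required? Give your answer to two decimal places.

A$668,728.52

FV-annuity factor = 3.258422; PMT = 2.179e+06 / 3.258422 = 668,728.5151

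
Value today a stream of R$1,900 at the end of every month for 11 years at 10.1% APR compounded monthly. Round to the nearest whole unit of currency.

With 12 periods per year: i = 0.00841667, n = 132.
PV = 1900 × [1 − (1+0.00841667)^(−132)] / 0.00841667 = 1900 × 79.513206 = 151,075.0920

R$151,075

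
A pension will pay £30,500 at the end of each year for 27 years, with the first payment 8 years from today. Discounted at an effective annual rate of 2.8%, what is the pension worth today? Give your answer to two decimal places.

£471,854.55

PV at t=7 (ordinary 27-year annuity): 30500 × a(27|0.028) = 30500 × 18.769820 = 572,479.5178
PV₀ = 572,479.5178 / (1+0.028)^7 = 572,479.5178 / 1.213254 = 471,854.5535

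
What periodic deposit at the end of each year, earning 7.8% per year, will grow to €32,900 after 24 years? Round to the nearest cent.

PMT = 32900 / ( [(1+0.078)^24 − 1] / 0.078 ) = 32900 / 64.939381 = 506.6263

€506.63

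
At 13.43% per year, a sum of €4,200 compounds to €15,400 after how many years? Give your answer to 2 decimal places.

10.31 years

n = ln(15400/4200) / ln(1+0.1343) = ln(3.66667) / 0.126016 = 10.3105 years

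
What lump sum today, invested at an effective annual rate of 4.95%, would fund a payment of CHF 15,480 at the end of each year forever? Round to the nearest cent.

PV = C/r = 15480/0.0495 = 312,727.2727

CHF 312,727.27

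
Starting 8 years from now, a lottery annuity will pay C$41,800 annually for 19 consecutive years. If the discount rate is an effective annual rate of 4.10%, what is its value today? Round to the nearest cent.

Value one period before first payment (t=7): 41800 × [1 − (1+0.041)^(−19)] / 0.041 = 41800 × 13.023076 = 544,364.5684
PV₀ = 544,364.5684 / (1+0.041)^7 = 544,364.5684 / 1.324815 = 410,898.6776

C$410,898.68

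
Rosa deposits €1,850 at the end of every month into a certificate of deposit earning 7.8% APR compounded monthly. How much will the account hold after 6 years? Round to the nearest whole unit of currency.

Periodic rate i = 0.078/12 = 0.0065; n = 6 × 12 = 72 periods.
Accumulation factor s(72|0.0065) = 91.443227; FV = 1850 × 91.443227 = 169,169.9705

€169,170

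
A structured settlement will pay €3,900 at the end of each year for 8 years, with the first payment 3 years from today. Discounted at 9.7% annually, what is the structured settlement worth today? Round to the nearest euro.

€17,480

Value one period before first payment (t=2): 3900 × [1 − (1+0.097)^(−8)] / 0.097 = 3900 × 5.393693 = 21,035.4025
PV₀ = 21,035.4025 / (1+0.097)^2 = 21,035.4025 / 1.203409 = 17,479.8448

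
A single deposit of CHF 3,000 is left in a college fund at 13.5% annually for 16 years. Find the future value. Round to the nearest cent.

CHF 22,753.86

FV = 3,000 × (1 + 0.135)^16 = 22,753.8578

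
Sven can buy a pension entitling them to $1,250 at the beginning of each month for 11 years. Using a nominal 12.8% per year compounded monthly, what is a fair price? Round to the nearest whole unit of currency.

$89,247

With 12 periods per year: i = 0.0106667, n = 132.
Annuity factor a(132|0.0106667) × (1+i) = 71.397636; PV = 1250 × 71.397636 = 89,247.0456
(Beginning-of-period payments → annuity-due factor ×(1+i).)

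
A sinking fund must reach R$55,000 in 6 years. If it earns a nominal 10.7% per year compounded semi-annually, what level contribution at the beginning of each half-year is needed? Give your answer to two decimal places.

Periodic rate i = 0.107/2 = 0.0535; n = 6 × 2 = 12 periods.
FV-annuity factor × (1+i) = 17.112429; PMT = 55000 / 17.112429 = 3,214.0381

R$3,214.04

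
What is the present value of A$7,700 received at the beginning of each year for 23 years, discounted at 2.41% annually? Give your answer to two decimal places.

A$137,993.15

Annuity factor a(23|0.0241) × (1+i) = 17.921188; PV = 7700 × 17.921188 = 137,993.1456
(annuity-due: payments at period start, so ×(1+i).)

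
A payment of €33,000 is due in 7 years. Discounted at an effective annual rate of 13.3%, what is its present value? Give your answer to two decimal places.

€13,769.07

PV = FV·(1+i)^(−n) = 33,000 × 0.417245 = 13,769.0688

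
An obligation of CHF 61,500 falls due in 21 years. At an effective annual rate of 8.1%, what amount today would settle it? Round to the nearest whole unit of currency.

CHF 11,982

PV = FV·(1+i)^(−n) = 61,500 × 0.194832 = 11,982.1718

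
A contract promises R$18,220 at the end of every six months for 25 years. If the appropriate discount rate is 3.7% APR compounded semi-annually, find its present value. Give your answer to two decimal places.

R$591,020.19

i = 0.037/2 = 0.0185 per half-year; n = 25·2 = 50.
PV = PMT · [1 − (1+i)^(−n)] / i = 18220 · 32.437991 = 591,020.1903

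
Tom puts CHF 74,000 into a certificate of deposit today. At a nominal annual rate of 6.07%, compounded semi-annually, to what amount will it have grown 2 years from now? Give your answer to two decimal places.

i = 0.0607/2 = 0.03035 per half-year; n = 2·2 = 4.
74,000 × (1+0.03035)^4 = 74,000 × 1.127039 = 83,400.9162

CHF 83,400.92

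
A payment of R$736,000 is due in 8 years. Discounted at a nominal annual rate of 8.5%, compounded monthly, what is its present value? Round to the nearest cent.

Periodic rate i = 0.085/12 = 0.00708333; n = 8 × 12 = 96 periods.
Discount factor = (1+0.00708333)^(−96) = 0.507833; PV = 736,000 × 0.507833 = 373,764.9558

R$373,764.96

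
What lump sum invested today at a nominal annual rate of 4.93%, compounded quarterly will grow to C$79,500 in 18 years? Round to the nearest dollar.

C$32,910

With 4 periods per year: i = 0.012325, n = 72.
PV = 79,500 / (1 + 0.012325)^72 = 79,500 / 2.415668 = 32,910.1494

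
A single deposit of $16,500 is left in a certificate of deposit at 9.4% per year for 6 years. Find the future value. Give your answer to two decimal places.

FV = 16,500 × (1 + 0.094)^6 = 28,287.0642

$28,287.06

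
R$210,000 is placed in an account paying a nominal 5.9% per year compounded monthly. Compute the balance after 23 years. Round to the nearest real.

R$813,042

With 12 periods per year: i = 0.00491667, n = 276.
FV = 210,000 × (1 + 0.00491667)^276 = 813,041.7545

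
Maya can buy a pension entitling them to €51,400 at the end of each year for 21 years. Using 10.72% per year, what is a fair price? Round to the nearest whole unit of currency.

€422,981

PV = PMT · [1 − (1+i)^(−n)] / i = 51400 · 8.229207 = 422,981.2199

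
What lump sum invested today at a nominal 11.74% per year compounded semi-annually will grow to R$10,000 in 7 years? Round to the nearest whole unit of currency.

R$4,500

i = 0.1174/2 = 0.0587 per half-year; n = 7·2 = 14.
PV = 10,000 / (1 + 0.0587)^14 = 10,000 / 2.222393 = 4,499.6550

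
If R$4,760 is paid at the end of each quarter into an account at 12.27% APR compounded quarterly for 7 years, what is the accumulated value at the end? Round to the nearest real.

R$206,427

Periodic rate i = 0.1227/4 = 0.030675; n = 7 × 4 = 28 periods.
FV = PMT · [(1+i)^n − 1] / i = 4760 · 43.367028 = 206,427.0523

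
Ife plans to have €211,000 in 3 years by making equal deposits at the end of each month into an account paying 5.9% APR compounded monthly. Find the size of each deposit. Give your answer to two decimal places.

€5,372.06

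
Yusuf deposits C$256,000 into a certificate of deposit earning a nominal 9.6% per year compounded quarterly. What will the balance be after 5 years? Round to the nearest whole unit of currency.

Periodic rate i = 0.096/4 = 0.024; n = 5 × 4 = 20 periods.
256,000 × (1+0.024)^20 = 256,000 × 1.606938 = 411,376.1393

C$411,376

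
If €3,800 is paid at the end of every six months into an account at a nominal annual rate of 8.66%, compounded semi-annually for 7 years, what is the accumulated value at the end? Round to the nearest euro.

€71,104

Periodic rate i = 0.0866/2 = 0.0433; n = 7 × 2 = 14 periods.
FV = PMT · [(1+i)^n − 1] / i = 3800 · 18.711542 = 71,103.8593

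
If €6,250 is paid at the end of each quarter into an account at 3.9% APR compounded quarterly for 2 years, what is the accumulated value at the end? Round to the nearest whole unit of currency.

i = 0.039/4 = 0.00975 per quarter; n = 2·4 = 8.
FV = 6250 × [(1+0.00975)^8 − 1] / 0.00975 = 6250 × 8.278389 = 51,739.9306

€51,740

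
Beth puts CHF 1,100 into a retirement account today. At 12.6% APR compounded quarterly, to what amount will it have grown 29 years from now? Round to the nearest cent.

CHF 40,162.77

i = 0.126/4 = 0.0315 per quarter; n = 29·4 = 116.
FV = 1,100 × (1 + 0.0315)^116 = 40,162.7677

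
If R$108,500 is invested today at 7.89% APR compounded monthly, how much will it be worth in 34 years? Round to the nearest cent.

R$1,572,732.12

Periodic rate i = 0.0789/12 = 0.006575; n = 34 × 12 = 408 periods.
108,500 × (1+0.006575)^408 = 108,500 × 14.495227 = 1,572,732.1246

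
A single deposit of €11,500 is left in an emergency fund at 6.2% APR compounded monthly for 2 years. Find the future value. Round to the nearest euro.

€13,014

i = 0.062/12 = 0.00516667 per month; n = 2·12 = 24.
11,500 × (1+0.00516667)^24 = 11,500 × 1.131655 = 13,014.0273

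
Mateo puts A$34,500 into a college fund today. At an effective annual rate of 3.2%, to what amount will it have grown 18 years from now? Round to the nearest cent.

FV = 34,500 × (1 + 0.032)^18 = 60,821.0126

A$60,821.01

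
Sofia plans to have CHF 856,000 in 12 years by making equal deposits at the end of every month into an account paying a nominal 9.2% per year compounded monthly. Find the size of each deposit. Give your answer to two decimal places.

Periodic rate i = 0.092/12 = 0.00766667; n = 12 × 12 = 144 periods.
PMT = 856000 / ( [(1+0.00766667)^144 − 1] / 0.00766667 ) = 856000 / 261.330487 = 3,275.5459

CHF 3,275.55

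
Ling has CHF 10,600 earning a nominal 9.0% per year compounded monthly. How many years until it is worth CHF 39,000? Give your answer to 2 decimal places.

Periodic rate i = 0.09/12 = 0.0075.
(1+i)^n = 39000/10600 = 3.67925, so n = ln 3.67925 / ln 1.0075 = 174.3449 months
= 174.3449/12 years

14.53 years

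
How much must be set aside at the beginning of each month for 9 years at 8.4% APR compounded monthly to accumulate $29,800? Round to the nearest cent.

With 12 periods per year: i = 0.007, n = 108.
PMT = 29800 / ( [(1+0.007)^108 − 1] / 0.007 × (1+i) ) = 29800 / 161.715345 = 184.2744

$184.27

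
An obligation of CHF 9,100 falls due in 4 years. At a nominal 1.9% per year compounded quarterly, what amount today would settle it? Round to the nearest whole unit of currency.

CHF 8,436

i = 0.019/4 = 0.00475 per quarter; n = 4·4 = 16.
Discount factor = (1+0.00475)^(−16) = 0.926983; PV = 9,100 × 0.926983 = 8,435.5452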